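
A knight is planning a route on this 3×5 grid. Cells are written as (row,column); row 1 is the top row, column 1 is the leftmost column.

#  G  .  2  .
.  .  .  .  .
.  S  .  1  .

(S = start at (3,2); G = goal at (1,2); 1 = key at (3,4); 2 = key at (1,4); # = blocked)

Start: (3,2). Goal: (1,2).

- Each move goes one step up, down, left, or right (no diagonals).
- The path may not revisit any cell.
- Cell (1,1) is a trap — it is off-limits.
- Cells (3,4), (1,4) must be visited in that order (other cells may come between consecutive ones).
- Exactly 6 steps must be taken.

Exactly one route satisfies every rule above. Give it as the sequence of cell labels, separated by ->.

The waypoints must appear in the order (3,4), (1,4), with no cell reused.
Route from (3,2): 2× right (reaching (3,4)), 2× up (reaching (1,4)), 2× left (reaching (1,2)) — 6 moves in all.
Check: order respected (1 at step 2, 2 at step 4); 6 moves as required.

(3,2) -> (3,3) -> (3,4) -> (2,4) -> (1,4) -> (1,3) -> (1,2)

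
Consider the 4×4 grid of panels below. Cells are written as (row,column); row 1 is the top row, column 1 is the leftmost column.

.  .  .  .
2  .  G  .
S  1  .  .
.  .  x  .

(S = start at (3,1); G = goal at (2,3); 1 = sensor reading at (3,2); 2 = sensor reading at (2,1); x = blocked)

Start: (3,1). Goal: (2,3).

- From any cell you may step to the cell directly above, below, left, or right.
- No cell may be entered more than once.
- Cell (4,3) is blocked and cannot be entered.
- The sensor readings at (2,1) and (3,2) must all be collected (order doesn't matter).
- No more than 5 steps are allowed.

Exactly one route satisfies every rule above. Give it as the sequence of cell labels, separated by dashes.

(3,1) - (2,1) - (2,2) - (3,2) - (3,3) - (2,3)

The 5-move cap with required stops at (2,1), (3,2) leaves no slack for detours.
Route from (3,1): up to (2,1), right to (2,2), down to (3,2), right to (3,3), up to (2,3) — 5 moves in all.
Check: all required cells visited; 5 ≤ 5 moves.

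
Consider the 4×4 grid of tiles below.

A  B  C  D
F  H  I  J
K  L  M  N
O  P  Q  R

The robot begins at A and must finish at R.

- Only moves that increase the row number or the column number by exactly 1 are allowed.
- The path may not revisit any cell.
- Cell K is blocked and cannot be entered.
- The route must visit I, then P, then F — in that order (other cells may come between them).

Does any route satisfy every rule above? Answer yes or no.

P lies to the left of I, so going from I to P would need a leftward move — but moves only go right/down, so I cannot be visited before P.

no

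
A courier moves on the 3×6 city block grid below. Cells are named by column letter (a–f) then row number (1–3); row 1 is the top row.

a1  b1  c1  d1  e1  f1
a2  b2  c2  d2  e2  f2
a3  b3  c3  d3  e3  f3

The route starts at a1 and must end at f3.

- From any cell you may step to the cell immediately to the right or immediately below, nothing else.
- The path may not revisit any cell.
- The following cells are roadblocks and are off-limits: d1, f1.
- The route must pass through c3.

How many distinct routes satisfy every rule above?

A right/down-only route from a1 to f3 makes exactly 2 down-moves and 5 right-moves in some order.
With no other constraints that would be C(7,2) = 21 routes.
Split at c3 and multiply the segment counts (each segment already excludes blocked cells): a1→c3: 6; c3→f3: 1; product = 6.
That gives 6 routes.

6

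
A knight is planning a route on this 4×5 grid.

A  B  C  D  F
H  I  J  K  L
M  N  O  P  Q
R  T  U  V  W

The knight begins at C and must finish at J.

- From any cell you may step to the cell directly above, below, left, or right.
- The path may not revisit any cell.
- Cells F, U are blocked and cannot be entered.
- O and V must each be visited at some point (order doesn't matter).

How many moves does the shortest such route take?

Any route passes through O and V in some order between C and J. Summing Manhattan distances along each leg and taking the cheapest ordering (C → O → V → J) gives a lower bound of 2 + 2 + 3 = 7 moves.
The shortest route satisfying every rule uses 9 moves: C → D → K → L → Q → W → V → P → O → J.
The bound of 7 isn't tight here; checking systematically, no route of length 7 through 8 satisfies every constraint, so 9 is the minimum.

9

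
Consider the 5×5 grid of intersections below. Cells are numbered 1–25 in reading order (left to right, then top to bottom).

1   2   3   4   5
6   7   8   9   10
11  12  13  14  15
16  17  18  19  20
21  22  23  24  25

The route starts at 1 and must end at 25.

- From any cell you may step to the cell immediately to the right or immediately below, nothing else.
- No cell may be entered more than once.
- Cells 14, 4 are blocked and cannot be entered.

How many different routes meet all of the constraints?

A right/down-only route from 1 to 25 makes exactly 4 down-moves and 4 right-moves in some order.
With no other constraints that would be C(8,4) = 70 routes.
Subtract routes through each blocked cell (inclusion–exclusion for overlaps): − through 4: 5 − through 14: 30 + through 4&14: 3 → 38.
That gives 38 routes.

38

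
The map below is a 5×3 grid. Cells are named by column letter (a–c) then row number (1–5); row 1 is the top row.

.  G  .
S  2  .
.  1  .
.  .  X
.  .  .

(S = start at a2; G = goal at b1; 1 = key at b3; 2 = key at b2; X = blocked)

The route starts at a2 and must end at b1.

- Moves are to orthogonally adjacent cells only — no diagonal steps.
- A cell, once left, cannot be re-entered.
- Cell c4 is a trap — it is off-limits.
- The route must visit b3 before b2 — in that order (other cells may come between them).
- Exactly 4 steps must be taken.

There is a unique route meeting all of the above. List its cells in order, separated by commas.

a2, a3, b3, b2, b1

The waypoints must appear in the order b3, b2, with no cell reused.
Route from a2: down 1 to a3, right 1 to b3, up 2 to b1 — 4 moves in all.
Check: order respected (1 at step 2, 2 at step 3); 4 moves as required.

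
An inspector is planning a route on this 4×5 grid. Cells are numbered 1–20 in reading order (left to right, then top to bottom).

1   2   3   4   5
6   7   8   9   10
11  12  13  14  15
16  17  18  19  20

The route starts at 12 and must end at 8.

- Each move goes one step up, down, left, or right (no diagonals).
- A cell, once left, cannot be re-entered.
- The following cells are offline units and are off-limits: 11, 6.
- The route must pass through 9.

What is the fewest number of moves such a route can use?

4

Any route passes through 9 somewhere between 12 and 8. Summing Manhattan distances along the two legs (12 → 9 → 8) gives a lower bound of 3 + 1 = 4 moves.
A route of 4 moves achieves this: 12 → 13 → 14 → 9 → 8.
Since 4 matches the lower bound, it is optimal.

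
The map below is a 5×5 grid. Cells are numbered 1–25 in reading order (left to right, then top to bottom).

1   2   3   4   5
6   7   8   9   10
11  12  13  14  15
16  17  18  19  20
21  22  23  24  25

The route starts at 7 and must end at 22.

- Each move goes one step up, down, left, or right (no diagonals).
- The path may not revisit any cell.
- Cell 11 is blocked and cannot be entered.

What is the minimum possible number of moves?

3

The Manhattan distance from 7 to 22 is |2−5| + |2−2| = 3, so at least 3 moves are needed.
A route of 3 moves achieves this: 7 → 12 → 17 → 22.
Since 3 matches the lower bound, it is optimal.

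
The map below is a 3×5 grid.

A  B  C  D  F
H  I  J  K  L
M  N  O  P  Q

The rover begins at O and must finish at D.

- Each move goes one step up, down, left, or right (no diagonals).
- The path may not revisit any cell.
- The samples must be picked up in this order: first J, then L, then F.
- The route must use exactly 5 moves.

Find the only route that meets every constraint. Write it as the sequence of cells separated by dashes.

The waypoints must appear in the order J, L, F, with no cell reused.
Route from O: up 1 to J, right 2 to L, up 1 to F, left 1 to D — 5 moves in all.
Check: order respected (J at step 1, L at step 3, F at step 4); 5 moves as required.

O - J - K - L - F - D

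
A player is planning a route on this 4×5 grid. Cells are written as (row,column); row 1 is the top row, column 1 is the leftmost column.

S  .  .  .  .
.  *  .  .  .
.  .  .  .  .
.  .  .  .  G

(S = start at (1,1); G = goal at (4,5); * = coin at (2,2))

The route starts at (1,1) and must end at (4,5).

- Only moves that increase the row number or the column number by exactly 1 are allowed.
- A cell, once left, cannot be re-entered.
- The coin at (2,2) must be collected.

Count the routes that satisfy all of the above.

20

A right/down-only route from (1,1) to (4,5) makes exactly 3 down-moves and 4 right-moves in some order.
With no other constraints that would be C(7,3) = 35 routes.
Split at (2,2) and multiply the segment counts: (1,1)→(2,2): 2; (2,2)→(4,5): 10; product = 20.
That gives 20 routes.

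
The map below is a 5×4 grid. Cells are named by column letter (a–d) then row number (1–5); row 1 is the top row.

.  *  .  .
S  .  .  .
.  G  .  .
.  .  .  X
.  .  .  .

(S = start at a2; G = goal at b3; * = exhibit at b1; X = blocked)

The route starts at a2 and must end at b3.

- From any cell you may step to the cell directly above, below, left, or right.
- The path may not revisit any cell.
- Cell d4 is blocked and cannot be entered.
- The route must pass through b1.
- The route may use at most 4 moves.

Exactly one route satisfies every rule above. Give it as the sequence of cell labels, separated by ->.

Any route must reach b1 and still end at b3 within 4 moves, so the order of the required stops is forced.
Route from a2: up 1 to a1, right 1 to b1, down 2 to b3 — 4 moves in all.
Check: all required cells visited; 4 ≤ 4 moves.

a2 -> a1 -> b1 -> b2 -> b3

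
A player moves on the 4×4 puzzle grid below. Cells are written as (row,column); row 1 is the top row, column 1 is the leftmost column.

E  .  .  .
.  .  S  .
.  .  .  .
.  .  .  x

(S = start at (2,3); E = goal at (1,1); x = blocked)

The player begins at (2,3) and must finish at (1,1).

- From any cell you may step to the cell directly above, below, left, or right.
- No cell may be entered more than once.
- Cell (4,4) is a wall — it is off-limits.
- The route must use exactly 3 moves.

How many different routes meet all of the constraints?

Need simple routes of exactly 3 moves from (2,3) to (1,1) (Manhattan distance 3, so 0 moves are spent on a detour and 0 undoing it).
Enumerating: (2,3) (1,3) (1,2) (1,1) | (2,3) (2,2) (1,2) (1,1) | (2,3) (2,2) (2,1) (1,1).
That gives 3 routes.

3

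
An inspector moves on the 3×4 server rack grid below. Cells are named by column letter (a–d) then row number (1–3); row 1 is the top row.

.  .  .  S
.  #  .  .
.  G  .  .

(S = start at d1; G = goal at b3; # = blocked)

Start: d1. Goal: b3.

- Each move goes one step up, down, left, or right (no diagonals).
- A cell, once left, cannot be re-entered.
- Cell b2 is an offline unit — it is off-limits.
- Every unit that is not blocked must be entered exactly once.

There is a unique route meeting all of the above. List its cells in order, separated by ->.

Need to visit all 11 open cells exactly once, starting at d1 and ending at b3.
Cell d3 has only two open neighbours (d2 and c3), so the path must pass straight through it: one of those is the cell it's entered from and the other is where it exits.
Route from d1: 2× down (reaching d3), left to c3, 2× up (reaching c1), 2× left (reaching a1), 2× down (reaching a3), right to b3 — 10 moves in all.
Check: all 11 open cells covered.

d1 -> d2 -> d3 -> c3 -> c2 -> c1 -> b1 -> a1 -> a2 -> a3 -> b3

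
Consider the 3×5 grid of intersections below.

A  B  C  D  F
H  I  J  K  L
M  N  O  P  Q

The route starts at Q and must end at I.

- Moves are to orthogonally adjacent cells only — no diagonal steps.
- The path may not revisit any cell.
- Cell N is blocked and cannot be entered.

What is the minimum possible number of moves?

The Manhattan distance from Q to I is |3−2| + |5−2| = 4, so at least 4 moves are needed.
A route of 4 moves achieves this: Q → L → K → J → I.
Since 4 matches the lower bound, it is optimal.

4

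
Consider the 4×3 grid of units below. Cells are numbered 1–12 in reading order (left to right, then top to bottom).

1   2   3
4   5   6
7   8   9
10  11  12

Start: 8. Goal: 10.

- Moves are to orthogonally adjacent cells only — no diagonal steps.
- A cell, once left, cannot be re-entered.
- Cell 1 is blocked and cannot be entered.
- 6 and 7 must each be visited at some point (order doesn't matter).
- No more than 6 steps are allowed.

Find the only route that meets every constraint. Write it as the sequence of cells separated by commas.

8, 9, 6, 5, 4, 7, 10

The 6-move cap with required stops at 6, 7 leaves no slack for detours.
Route from 8: right to 9, up to 6, 2× left (reaching 4), 2× down (reaching 10) — 6 moves in all.
Check: all required cells visited; 6 ≤ 6 moves.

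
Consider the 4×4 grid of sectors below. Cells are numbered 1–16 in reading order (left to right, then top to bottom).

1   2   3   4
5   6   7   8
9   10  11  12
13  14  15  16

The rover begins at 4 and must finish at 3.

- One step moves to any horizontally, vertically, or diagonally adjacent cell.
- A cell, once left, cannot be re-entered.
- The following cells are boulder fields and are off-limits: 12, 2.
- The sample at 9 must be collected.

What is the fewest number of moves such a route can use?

Any route passes through 9 somewhere between 4 and 3. Summing Chebyshev distances along the two legs (4 → 9 → 3) gives a lower bound of 3 + 2 = 5 moves.
A route of 5 moves achieves this: 4 → 7 → 10 → 9 → 6 → 3.
Since 5 matches the lower bound, it is optimal.

5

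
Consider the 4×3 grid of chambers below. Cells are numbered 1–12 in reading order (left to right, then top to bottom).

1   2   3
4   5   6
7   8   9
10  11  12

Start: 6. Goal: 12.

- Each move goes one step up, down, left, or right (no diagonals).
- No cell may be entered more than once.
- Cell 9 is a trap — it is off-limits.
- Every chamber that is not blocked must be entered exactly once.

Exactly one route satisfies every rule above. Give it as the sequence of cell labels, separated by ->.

6 -> 3 -> 2 -> 1 -> 4 -> 5 -> 8 -> 7 -> 10 -> 11 -> 12

Need to visit all 11 open cells exactly once, starting at 6 and ending at 12.
Cell 3 has only two open neighbours (6 and 2), so the path must pass straight through it: one of those is the cell it's entered from and the other is where it exits.
Route from 6: up 1 to 3, left 2 to 1, down 1 to 4, right 1 to 5, down 1 to 8, left 1 to 7, down 1 to 10, right 2 to 12 — 10 moves in all.
Check: all 11 open cells covered.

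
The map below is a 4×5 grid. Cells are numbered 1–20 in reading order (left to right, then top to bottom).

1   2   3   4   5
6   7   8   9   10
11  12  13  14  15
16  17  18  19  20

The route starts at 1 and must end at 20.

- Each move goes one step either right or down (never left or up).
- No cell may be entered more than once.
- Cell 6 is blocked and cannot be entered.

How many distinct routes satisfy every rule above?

20

A right/down-only route from 1 to 20 makes exactly 3 down-moves and 4 right-moves in some order.
With no other constraints that would be C(7,3) = 35 routes.
Subtract routes through each blocked cell (inclusion–exclusion for overlaps): − through 6: 15 → 20.
That gives 20 routes.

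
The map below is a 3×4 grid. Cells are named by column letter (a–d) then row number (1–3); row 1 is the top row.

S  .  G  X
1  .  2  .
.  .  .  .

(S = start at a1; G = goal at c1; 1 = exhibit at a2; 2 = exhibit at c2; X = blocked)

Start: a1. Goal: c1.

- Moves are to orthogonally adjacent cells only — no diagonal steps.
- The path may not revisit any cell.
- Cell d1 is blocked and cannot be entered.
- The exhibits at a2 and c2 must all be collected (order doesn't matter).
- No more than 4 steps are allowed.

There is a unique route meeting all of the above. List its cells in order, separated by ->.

a1 -> a2 -> b2 -> c2 -> c1

Any route must reach a2 and c2 and still end at c1 within 4 moves, so the order of the required stops is forced.
Route from a1: down 1 to a2, right 2 to c2, up 1 to c1 — 4 moves in all.
Check: all required cells visited; 4 ≤ 4 moves.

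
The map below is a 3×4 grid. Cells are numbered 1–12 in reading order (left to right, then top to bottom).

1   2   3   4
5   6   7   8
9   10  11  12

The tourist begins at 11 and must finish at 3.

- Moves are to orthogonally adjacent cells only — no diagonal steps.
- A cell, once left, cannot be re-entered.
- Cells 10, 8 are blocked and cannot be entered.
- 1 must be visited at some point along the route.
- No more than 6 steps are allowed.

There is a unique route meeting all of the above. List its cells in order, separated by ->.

11 -> 7 -> 6 -> 5 -> 1 -> 2 -> 3

Any route must reach 1 and still end at 3 within 6 moves, so the order of the required stops is forced.
Route from 11: up to 7, 2× left (reaching 5), up to 1, 2× right (reaching 3) — 6 moves in all.
Check: all required cells visited; 6 ≤ 6 moves.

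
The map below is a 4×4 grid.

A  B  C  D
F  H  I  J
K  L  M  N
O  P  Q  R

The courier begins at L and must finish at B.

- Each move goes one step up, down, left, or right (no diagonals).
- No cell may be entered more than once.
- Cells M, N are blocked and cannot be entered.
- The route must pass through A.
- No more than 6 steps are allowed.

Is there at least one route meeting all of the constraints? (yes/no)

yes

One route that works: L → H → F → A → B.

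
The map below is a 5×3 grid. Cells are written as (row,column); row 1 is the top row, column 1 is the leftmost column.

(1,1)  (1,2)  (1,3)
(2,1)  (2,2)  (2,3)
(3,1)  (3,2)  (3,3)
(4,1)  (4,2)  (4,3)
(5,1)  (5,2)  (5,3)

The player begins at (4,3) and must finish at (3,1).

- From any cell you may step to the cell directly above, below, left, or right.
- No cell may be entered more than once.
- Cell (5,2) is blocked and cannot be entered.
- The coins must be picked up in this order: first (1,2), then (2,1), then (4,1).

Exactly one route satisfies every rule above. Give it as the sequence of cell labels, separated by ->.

(4,3) -> (3,3) -> (2,3) -> (1,3) -> (1,2) -> (1,1) -> (2,1) -> (2,2) -> (3,2) -> (4,2) -> (4,1) -> (3,1)

The waypoints must appear in the order (1,2), (2,1), (4,1), with no cell reused.
Route from (4,3): 3× up (reaching (1,3)), 2× left (reaching (1,1)), down to (2,1), right to (2,2), 2× down (reaching (4,2)), left to (4,1), up to (3,1) — 11 moves in all.
Check: order respected ((1,2) at step 4, (2,1) at step 6, (4,1) at step 10).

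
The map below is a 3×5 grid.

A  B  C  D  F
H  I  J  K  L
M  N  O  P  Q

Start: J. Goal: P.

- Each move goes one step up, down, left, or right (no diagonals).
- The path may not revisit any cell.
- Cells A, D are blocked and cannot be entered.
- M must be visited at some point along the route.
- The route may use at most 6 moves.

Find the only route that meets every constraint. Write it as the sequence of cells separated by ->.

Any route must reach M and still end at P within 6 moves, so the order of the required stops is forced.
Route from J: left 2 to H, down 1 to M, right 3 to P — 6 moves in all.
Check: all required cells visited; 6 ≤ 6 moves.

J -> I -> H -> M -> N -> O -> P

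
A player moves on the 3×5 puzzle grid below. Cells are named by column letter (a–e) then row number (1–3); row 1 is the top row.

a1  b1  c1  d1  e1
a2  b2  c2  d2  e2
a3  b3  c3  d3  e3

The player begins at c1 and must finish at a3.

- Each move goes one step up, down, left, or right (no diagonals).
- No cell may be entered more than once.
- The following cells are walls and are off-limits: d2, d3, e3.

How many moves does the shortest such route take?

4

The Manhattan distance from c1 to a3 is |1−3| + |3−1| = 4, so at least 4 moves are needed.
A route of 4 moves achieves this: c1 → c2 → c3 → b3 → a3.
Since 4 matches the lower bound, it is optimal.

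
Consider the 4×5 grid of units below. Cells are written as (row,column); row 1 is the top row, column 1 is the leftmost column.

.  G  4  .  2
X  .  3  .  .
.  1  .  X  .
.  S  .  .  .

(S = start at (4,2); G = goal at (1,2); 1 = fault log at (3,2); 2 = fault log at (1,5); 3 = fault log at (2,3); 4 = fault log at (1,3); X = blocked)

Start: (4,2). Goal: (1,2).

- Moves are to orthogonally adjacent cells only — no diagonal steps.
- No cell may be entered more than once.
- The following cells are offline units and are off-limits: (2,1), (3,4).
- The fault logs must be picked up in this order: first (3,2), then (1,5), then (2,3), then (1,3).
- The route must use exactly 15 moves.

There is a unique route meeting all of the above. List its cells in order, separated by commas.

(4,2), (4,1), (3,1), (3,2), (3,3), (4,3), (4,4), (4,5), (3,5), (2,5), (1,5), (1,4), (2,4), (2,3), (1,3), (1,2)

The waypoints must appear in the order (3,2), (1,5), (2,3), (1,3), with no cell reused.
Route from (4,2): left to (4,1), up to (3,1), 2× right (reaching (3,3)), down to (4,3), 2× right (reaching (4,5)), 3× up (reaching (1,5)), left to (1,4), down to (2,4), left to (2,3), up to (1,3), left to (1,2) — 15 moves in all.
Check: order respected (1 at step 3, 2 at step 10, 3 at step 13, 4 at step 14); 15 moves as required.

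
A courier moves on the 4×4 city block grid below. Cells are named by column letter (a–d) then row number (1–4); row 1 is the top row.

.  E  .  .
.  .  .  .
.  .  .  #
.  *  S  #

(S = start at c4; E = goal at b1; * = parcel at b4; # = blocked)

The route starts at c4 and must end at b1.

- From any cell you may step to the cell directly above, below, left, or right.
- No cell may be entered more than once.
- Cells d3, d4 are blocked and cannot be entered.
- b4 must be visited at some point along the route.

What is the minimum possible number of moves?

Any route passes through b4 somewhere between c4 and b1. Summing Manhattan distances along the two legs (c4 → b4 → b1) gives a lower bound of 1 + 3 = 4 moves.
A route of 4 moves achieves this: c4 → b4 → b3 → b2 → b1.
Since 4 matches the lower bound, it is optimal.

4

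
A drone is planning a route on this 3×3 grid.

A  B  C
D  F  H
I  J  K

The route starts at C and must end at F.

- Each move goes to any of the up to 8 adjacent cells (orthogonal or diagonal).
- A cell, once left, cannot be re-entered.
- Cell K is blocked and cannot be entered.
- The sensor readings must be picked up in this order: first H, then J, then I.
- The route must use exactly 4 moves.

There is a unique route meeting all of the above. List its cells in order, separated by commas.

C, H, J, I, F

The waypoints must appear in the order H, J, I, with no cell reused.
Route from C: down 1 to H, down-left 1 to J, left 1 to I, up-right 1 to F — 4 moves in all.
Check: order respected (H at step 1, J at step 2, I at step 3); 4 moves as required.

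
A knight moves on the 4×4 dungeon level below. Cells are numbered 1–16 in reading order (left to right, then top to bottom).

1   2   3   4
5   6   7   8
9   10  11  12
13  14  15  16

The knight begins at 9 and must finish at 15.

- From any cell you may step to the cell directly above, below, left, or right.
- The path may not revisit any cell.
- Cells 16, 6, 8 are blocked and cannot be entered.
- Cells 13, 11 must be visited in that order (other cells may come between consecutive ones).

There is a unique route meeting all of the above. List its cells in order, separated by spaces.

The waypoints must appear in the order 13, 11, with no cell reused.
Route from 9: down 1 to 13, right 1 to 14, up 1 to 10, right 1 to 11, down 1 to 15 — 5 moves in all.
Check: order respected (13 at step 1, 11 at step 4).

9 13 14 10 11 15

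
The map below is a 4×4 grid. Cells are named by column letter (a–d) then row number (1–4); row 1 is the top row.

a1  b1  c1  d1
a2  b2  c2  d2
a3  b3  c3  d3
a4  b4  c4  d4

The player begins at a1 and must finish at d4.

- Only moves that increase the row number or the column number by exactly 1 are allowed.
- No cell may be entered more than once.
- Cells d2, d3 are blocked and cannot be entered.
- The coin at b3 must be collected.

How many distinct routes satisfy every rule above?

6

A right/down-only route from a1 to d4 makes exactly 3 down-moves and 3 right-moves in some order.
With no other constraints that would be C(6,3) = 20 routes.
Split at b3 and multiply the segment counts (each segment already excludes blocked cells): a1→b3: 3; b3→d4: 2; product = 6.
That gives 6 routes.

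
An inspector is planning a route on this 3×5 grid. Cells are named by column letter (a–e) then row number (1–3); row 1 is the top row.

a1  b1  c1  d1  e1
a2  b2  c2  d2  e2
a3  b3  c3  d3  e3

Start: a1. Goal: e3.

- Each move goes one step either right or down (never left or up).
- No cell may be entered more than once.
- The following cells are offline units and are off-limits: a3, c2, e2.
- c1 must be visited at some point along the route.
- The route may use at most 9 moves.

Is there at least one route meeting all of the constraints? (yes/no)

One route that works: a1 → b1 → c1 → d1 → d2 → d3 → e3.

yes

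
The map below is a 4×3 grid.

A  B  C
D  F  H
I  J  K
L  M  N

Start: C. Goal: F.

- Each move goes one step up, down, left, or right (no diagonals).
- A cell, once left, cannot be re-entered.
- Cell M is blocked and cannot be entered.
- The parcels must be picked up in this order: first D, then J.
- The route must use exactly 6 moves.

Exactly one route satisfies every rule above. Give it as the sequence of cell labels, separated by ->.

The waypoints must appear in the order D, J, with no cell reused.
Route from C: 2× left (reaching A), 2× down (reaching I), right to J, up to F — 6 moves in all.
Check: order respected (D at step 3, J at step 5); 6 moves as required.

C -> B -> A -> D -> I -> J -> F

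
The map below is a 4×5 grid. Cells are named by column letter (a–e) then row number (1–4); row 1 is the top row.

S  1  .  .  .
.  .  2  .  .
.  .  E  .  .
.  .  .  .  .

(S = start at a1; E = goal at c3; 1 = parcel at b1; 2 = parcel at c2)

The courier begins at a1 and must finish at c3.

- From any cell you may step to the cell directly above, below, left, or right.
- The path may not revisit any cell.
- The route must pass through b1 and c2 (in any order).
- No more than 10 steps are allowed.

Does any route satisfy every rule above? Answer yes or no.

yes

One route that works: a1 → b1 → b2 → c2 → c3.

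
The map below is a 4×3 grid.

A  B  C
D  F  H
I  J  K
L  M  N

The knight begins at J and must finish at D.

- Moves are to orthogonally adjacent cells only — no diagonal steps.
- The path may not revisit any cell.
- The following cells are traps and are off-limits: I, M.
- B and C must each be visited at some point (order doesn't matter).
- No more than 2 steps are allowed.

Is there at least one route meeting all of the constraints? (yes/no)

Even ignoring the no-revisit rule, getting from J to D, taking the cheapest ordering J → C → B → D needs at least 3 + 1 + 2 = 6 moves (Manhattan distance per leg), which exceeds the 2-move limit.

no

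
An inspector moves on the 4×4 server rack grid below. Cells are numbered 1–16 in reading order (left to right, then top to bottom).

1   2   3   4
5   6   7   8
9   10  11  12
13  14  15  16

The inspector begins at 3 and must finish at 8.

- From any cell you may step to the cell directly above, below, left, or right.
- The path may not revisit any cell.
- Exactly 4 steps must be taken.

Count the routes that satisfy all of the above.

2

Need simple routes of exactly 4 moves from 3 to 8 (Manhattan distance 2, so 1 moves are spent on a detour and 1 undoing it).
Enumerating: 3 7 11 12 8 | 3 2 6 7 8.
That gives 2 routes.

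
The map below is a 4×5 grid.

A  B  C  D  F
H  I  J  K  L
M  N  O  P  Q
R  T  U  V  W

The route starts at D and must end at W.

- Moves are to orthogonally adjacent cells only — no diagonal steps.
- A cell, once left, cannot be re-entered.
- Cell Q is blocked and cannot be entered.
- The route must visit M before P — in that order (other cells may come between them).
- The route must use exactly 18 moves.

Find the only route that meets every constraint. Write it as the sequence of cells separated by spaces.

D F L K J C B A H I N M R T U O P V W

The waypoints must appear in the order M, P, with no cell reused.
Route from D: right to F, down to L, 2× left (reaching J), up to C, 2× left (reaching A), down to H, right to I, down to N, left to M, down to R, 2× right (reaching U), up to O, right to P, down to V, right to W — 18 moves in all.
Check: order respected (M at step 11, P at step 16); 18 moves as required.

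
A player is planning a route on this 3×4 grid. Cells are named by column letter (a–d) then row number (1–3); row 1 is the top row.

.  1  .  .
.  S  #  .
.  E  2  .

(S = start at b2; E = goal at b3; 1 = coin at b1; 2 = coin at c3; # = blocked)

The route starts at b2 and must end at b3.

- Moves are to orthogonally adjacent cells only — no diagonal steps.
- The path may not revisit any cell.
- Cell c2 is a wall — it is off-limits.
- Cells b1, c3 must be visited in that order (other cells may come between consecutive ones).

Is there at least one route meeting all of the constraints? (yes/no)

yes

One route that works: b2 → b1 → c1 → d1 → d2 → d3 → c3 → b3.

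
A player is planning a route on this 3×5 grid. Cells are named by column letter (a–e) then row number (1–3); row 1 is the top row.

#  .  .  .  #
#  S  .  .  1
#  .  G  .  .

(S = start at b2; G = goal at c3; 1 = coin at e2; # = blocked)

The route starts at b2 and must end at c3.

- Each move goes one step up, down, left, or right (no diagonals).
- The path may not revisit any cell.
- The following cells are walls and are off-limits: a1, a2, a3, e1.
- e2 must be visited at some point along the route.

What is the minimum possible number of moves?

6

Any route passes through e2 somewhere between b2 and c3. Summing Manhattan distances along the two legs (b2 → e2 → c3) gives a lower bound of 3 + 3 = 6 moves.
A route of 6 moves achieves this: b2 → c2 → d2 → e2 → e3 → d3 → c3.
Since 6 matches the lower bound, it is optimal.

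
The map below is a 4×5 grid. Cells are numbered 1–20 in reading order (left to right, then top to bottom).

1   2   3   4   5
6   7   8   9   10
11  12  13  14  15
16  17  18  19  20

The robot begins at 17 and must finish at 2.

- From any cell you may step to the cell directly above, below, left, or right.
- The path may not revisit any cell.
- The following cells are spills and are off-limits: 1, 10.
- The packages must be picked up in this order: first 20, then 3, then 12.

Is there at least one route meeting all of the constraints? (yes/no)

One route that works: 17 → 18 → 19 → 20 → 15 → 14 → 9 → 4 → 3 → 8 → 13 → 12 → 7 → 2.

yes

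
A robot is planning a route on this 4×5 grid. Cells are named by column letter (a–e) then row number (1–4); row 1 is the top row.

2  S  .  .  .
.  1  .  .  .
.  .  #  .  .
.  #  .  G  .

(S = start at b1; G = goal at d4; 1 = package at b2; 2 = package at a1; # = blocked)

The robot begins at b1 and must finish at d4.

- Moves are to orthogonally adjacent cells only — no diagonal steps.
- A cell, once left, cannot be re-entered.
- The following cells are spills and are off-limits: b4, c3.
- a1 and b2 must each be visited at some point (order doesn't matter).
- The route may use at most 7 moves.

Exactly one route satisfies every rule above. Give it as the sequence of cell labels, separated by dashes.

The 7-move cap with required stops at a1, b2 leaves no slack for detours.
Route from b1: left 1 to a1, down 1 to a2, right 3 to d2, down 2 to d4 — 7 moves in all.
Check: all required cells visited; 7 ≤ 7 moves.

b1 - a1 - a2 - b2 - c2 - d2 - d3 - d4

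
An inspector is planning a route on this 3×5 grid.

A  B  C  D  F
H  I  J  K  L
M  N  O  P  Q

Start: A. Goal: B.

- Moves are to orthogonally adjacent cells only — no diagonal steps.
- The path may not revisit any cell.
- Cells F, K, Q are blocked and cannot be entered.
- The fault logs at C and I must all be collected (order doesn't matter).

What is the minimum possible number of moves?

5

Any route passes through C and I in some order between A and B. Summing Manhattan distances along each leg and taking the cheapest ordering (A → C → I → B) gives a lower bound of 2 + 2 + 1 = 5 moves.
A route of 5 moves achieves this: A → H → I → J → C → B.
Since 5 matches the lower bound, it is optimal.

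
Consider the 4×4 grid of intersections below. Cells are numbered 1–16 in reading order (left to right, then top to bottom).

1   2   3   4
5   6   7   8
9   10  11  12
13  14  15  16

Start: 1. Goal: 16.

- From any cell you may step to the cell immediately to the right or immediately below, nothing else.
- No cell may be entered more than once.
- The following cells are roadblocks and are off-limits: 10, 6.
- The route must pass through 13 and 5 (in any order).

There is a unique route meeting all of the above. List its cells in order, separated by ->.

Moves only go right or down, so the column and row indices never decrease.
Route from 1: down 3 to 13, right 3 to 16 — 6 moves in all.
Check: all required cells visited.

1 -> 5 -> 9 -> 13 -> 14 -> 15 -> 16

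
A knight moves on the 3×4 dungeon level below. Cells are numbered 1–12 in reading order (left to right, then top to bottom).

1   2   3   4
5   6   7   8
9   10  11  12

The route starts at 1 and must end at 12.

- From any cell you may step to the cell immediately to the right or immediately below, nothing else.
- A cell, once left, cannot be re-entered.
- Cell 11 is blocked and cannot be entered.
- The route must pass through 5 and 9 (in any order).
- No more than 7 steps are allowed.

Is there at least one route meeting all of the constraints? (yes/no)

no

Right/down moves force the required cells to be taken in the order 5, 9. Every right/down route from 9 to 12 runs into a blocked cell, so that leg cannot be completed.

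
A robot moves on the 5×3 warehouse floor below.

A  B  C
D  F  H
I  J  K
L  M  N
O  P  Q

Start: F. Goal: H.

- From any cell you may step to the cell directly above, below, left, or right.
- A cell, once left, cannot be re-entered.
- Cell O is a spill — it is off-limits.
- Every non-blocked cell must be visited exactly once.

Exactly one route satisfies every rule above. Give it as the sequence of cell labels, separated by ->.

Need to visit all 14 open cells exactly once, starting at F and ending at H.
Cell Q has only two open neighbours (N and P), so the path must pass straight through it: one of those is the cell it's entered from and the other is where it exits.
Route from F: down to J, right to K, 2× down (reaching Q), left to P, up to M, left to L, 3× up (reaching A), 2× right (reaching C), down to H — 13 moves in all.
Check: all 14 open cells covered.

F -> J -> K -> N -> Q -> P -> M -> L -> I -> D -> A -> B -> C -> H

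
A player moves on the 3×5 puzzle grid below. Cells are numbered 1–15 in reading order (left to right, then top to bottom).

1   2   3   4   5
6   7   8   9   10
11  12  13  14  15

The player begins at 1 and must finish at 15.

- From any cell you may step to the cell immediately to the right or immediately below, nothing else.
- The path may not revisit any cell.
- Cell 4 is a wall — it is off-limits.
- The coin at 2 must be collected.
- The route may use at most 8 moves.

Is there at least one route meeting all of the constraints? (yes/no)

yes

One route that works: 1 → 2 → 7 → 12 → 13 → 14 → 15.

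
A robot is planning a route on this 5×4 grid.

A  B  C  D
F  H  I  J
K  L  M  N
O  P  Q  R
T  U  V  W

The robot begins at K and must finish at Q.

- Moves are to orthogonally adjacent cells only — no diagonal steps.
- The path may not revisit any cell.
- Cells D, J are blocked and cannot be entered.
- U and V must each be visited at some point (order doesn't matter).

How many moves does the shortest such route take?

Any route passes through U and V in some order between K and Q. Summing Manhattan distances along each leg and taking the cheapest ordering (K → U → V → Q) gives a lower bound of 3 + 1 + 1 = 5 moves.
A route of 5 moves achieves this: K → O → T → U → V → Q.
Since 5 matches the lower bound, it is optimal.

5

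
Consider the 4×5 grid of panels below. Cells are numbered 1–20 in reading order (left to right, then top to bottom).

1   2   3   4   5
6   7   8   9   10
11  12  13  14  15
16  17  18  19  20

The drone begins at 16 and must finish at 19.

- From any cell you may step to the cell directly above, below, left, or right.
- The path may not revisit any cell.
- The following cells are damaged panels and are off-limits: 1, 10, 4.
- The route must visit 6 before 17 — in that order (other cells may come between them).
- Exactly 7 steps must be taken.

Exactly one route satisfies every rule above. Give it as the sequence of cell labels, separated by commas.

The waypoints must appear in the order 6, 17, with no cell reused.
Route from 16: up 2 to 6, right 1 to 7, down 2 to 17, right 2 to 19 — 7 moves in all.
Check: order respected (6 at step 2, 17 at step 5); 7 moves as required.

16, 11, 6, 7, 12, 17, 18, 19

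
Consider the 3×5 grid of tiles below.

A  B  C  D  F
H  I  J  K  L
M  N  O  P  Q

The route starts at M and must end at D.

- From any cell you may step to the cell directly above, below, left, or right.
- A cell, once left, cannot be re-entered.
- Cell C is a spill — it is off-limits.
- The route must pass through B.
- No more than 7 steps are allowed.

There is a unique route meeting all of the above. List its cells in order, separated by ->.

M -> H -> A -> B -> I -> J -> K -> D

The 7-move cap with required stops at B leaves no slack for detours.
Route from M: up 2 to A, right 1 to B, down 1 to I, right 2 to K, up 1 to D — 7 moves in all.
Check: all required cells visited; 7 ≤ 7 moves.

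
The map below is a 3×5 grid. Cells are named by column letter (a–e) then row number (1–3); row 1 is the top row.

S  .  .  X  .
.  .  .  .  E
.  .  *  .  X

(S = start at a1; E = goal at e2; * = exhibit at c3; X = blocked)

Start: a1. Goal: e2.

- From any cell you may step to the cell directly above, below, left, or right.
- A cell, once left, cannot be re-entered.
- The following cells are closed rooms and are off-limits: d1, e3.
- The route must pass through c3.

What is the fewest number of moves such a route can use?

Any route passes through c3 somewhere between a1 and e2. Summing Manhattan distances along the two legs (a1 → c3 → e2) gives a lower bound of 4 + 3 = 7 moves.
A route of 7 moves achieves this: a1 → a2 → a3 → b3 → c3 → c2 → d2 → e2.
Since 7 matches the lower bound, it is optimal.

7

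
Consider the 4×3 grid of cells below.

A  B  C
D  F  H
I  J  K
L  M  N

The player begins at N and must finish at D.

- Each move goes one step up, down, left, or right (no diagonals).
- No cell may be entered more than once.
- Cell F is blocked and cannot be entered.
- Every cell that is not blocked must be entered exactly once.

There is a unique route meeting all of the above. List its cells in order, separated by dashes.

N - M - L - I - J - K - H - C - B - A - D

Need to visit all 11 open cells exactly once, starting at N and ending at D.
Route from N: left 2 to L, up 1 to I, right 2 to K, up 2 to C, left 2 to A, down 1 to D — 10 moves in all.
Check: all 11 open cells covered.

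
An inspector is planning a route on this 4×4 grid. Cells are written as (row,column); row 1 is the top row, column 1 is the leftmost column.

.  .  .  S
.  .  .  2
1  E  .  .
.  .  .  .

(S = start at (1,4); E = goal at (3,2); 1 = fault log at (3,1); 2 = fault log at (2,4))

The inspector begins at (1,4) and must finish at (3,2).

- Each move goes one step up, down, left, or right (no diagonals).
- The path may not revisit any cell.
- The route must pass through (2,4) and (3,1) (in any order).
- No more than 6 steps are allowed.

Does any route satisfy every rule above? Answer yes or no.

One route that works: (1,4) → (2,4) → (2,3) → (2,2) → (2,1) → (3,1) → (3,2).

yes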